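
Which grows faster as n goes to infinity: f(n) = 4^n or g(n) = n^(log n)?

f(n) = 4^n grows faster: take logs: log(n^(log n)) = (log n)^2, log(4^n) = n log 4; n dominates (log n)^2.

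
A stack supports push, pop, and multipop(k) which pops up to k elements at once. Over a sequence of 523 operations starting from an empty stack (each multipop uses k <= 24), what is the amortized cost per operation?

Each element is pushed exactly once and popped at most once (whether by pop or as part of a multipop). So the total number of individual pops over the whole sequence is at most the number of pushes, which is at most 523. Total work <= 2 * 523, hence O(1) amortized per operation.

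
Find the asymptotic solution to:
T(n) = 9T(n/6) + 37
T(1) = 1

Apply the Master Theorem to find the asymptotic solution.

a=9, b=6, f(n)=37. log_6(9) = 1.226. Case 1 of Master Theorem: T(n) = O(n^1.226).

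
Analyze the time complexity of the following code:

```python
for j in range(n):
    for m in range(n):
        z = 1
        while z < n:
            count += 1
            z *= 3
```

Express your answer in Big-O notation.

Time complexity: O(n^2 log n).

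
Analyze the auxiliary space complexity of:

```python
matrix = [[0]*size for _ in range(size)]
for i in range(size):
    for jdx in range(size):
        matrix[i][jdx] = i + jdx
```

Space complexity: O(n^2).
A 2D structure of size n x n is allocated.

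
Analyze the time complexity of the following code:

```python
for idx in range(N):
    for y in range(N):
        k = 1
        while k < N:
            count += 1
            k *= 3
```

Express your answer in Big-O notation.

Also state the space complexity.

Time complexity: O(n^2 log n).
Space complexity: O(1).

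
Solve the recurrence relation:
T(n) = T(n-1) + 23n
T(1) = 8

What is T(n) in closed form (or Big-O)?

Unrolling: T(n) = 8 + 23*(2 + 3 + ... + n) = 8 + 23*(n(n+1)/2 - 1) = O(n^2).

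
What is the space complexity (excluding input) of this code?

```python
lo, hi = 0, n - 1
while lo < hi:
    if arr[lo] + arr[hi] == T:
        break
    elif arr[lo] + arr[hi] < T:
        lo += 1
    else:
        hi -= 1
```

Space complexity: O(1).
Only a constant amount of auxiliary storage is used; nothing grows with n.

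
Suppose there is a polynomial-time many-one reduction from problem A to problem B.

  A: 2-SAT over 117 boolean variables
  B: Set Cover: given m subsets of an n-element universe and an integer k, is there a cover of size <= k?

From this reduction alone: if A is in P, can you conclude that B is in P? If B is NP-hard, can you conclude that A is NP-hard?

A poly-time reduction A <=_p B transfers tractability DOWN (B easy => A easy) and hardness UP (A hard => B hard), not the reverse.
From A in P, the reduction alone does NOT give B in P: any problem in P trivially reduces to SAT, yet SAT is not known to be in P.
From B NP-hard, the reduction alone does NOT give A NP-hard: again, easy problems reduce to hard ones.
(Here in fact A is P and B is NP-complete.)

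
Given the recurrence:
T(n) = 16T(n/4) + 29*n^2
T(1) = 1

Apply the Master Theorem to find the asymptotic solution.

a=16, b=4, f(n)=29*n^2. log_4(16) = 2. Case 2: T(n) = O(n^2 log n).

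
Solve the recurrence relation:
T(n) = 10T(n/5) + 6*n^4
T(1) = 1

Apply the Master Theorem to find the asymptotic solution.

a=10, b=5, f(n)=6*n^4. log_5(10) = 1.431 < 4. Case 3: T(n) = O(n^4).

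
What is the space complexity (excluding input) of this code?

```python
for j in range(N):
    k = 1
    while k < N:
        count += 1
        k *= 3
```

Space complexity: O(1).
Only a constant amount of auxiliary storage is used; nothing grows with n.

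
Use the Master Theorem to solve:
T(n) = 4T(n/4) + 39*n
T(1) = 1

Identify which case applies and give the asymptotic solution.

a=4, b=4, f(n)=39*n.
log_4(4) = 1, so n^(log_b(a)) = n.
f(n) = Theta(n), so Case 2 applies.
T(n) = Theta(n log n).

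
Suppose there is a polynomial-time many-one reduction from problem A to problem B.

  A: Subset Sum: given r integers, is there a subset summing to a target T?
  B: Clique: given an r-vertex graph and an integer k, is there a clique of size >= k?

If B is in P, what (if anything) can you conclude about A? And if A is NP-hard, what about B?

A poly-time reduction A <=_p B means any A-instance can be transformed to a B-instance in poly time.
If B is in P: compose the reduction with B's poly-time algorithm to solve A in poly time, so A is in P.
If A is NP-hard: every NP problem reduces to A, which reduces to B; composing reductions, every NP problem reduces to B, so B is NP-hard.
(Here in fact A is NP-complete and B is NP-complete.)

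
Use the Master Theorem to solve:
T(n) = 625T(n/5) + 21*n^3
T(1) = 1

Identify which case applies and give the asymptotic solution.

a=625, b=5, f(n)=21*n^3.
log_5(625) = 4 > 3.
Since f(n) = O(n^3) is polynomially smaller than n^4, Case 1 applies.
T(n) = Theta(n^4).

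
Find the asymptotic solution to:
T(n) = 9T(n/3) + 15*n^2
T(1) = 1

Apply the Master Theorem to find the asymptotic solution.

a=9, b=3, f(n)=15*n^2. log_3(9) = 2. Case 2: T(n) = O(n^2 log n).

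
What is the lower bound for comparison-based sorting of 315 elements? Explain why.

A comparison-based sorting algorithm corresponds to a decision tree. With 315! possible permutations, the tree has 315! leaves. The height is at least log_2(315!) = Omega(n log n) by Stirling's approximation.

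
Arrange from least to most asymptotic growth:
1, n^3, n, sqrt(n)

Ordered by growth rate: 1 < sqrt(n) < n < n^3.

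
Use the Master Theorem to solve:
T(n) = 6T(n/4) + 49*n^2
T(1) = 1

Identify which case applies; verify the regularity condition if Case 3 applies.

a=6, b=4, f(n)=49*n^2.
log_4(6) = 1.292 < 2.
f(n) = Omega(n^(1.292+epsilon)) for some epsilon > 0, so Case 3 is the candidate.
Regularity: a*f(n/b) = 6*49*(n/4)^2 = (6/16)*49*n^2 <= c*f(n) with c = 6/16 < 1. Satisfied.
Case 3: T(n) = Theta(n^2).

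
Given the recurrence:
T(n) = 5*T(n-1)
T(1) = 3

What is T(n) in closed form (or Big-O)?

Each step multiplies by 5. T(n) = T(1)*5^(n-1) = 3*5^(n-1).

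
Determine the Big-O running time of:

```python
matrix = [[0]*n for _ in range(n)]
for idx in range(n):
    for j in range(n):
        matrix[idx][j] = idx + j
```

Time complexity: O(n^2).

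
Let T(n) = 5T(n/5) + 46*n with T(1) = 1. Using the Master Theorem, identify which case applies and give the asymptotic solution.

a=5, b=5, f(n)=46*n.
log_5(5) = 1, so n^(log_b(a)) = n.
f(n) = Theta(n), so Case 2 applies.
T(n) = Theta(n log n).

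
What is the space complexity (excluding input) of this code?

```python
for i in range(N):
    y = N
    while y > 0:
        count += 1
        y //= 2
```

Space complexity: O(1).
Only a constant amount of auxiliary storage is used; nothing grows with n.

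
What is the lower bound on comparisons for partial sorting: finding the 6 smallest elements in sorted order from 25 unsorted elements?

Finding 6 smallest of 25 in sorted order: Omega(25) to identify the 6 smallest, plus Omega(6 log 6) to sort them. Total: Omega(n + k log k).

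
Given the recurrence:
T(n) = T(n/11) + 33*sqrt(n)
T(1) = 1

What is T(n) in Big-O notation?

Each level contributes sqrt(n/11^k). Geometric series with ratio 1/sqrt(11) < 1 sums to O(sqrt(n)).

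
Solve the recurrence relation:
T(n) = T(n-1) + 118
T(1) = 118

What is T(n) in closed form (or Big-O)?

Unrolling: T(n) = T(n-1) + 118 = T(n-2) + 2*118 = ... = T(1) + (n-1)*118 = 118 + (n-1)*118 = 118n.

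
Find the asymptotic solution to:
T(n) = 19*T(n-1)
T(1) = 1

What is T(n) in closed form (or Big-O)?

Each step multiplies by 19. T(n) = T(1)*19^(n-1) = 19^(n-1).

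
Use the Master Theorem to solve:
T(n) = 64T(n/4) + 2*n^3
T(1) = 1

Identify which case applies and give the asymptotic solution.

a=64, b=4, f(n)=2*n^3.
log_4(64) = 3, so n^(log_b(a)) = n^3.
f(n) = Theta(n^3), so Case 2 applies.
T(n) = Theta(n^3 log n).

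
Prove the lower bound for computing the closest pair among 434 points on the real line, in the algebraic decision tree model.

Reduction from element distinctness: given 434 reals, the closest-pair distance is 0 iff two are equal. Element distinctness has an Omega(n log n) lower bound in the algebraic decision tree model (Ben-Or). Therefore closest pair on a line also requires Omega(n log n). Sorting then a linear scan achieves this.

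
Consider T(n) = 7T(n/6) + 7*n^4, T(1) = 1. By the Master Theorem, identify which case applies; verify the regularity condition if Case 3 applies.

a=7, b=6, f(n)=7*n^4.
log_6(7) = 1.086 < 4.
f(n) = Omega(n^(1.086+epsilon)) for some epsilon > 0, so Case 3 is the candidate.
Regularity: a*f(n/b) = 7*7*(n/6)^4 = (7/1296)*7*n^4 <= c*f(n) with c = 7/1296 < 1. Satisfied.
Case 3: T(n) = Theta(n^4).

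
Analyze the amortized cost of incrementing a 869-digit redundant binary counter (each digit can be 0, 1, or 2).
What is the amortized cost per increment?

A redundant counter on 869 digits allows digit values 0, 1, 2. Increment adds 1 to the least significant digit and carries any 2 to a 0 plus +1 on the next digit. With potential Phi = (number of 2-digits), each increment does O(1) actual work plus a chain of carries, each of which decreases Phi by 1. Amortized O(1).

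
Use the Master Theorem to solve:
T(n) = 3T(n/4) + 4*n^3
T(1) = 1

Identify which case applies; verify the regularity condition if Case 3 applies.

a=3, b=4, f(n)=4*n^3.
log_4(3) = 0.7925 < 3.
f(n) = Omega(n^(0.7925+epsilon)) for some epsilon > 0, so Case 3 is the candidate.
Regularity: a*f(n/b) = 3*4*(n/4)^3 = (3/64)*4*n^3 <= c*f(n) with c = 3/64 < 1. Satisfied.
Case 3: T(n) = Theta(n^3).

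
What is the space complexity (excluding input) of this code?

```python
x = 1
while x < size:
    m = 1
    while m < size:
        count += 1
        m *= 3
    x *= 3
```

Space complexity: O(1).
Only a constant amount of auxiliary storage is used; nothing grows with n.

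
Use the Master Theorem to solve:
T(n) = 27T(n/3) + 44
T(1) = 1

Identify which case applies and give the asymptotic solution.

a=27, b=3, f(n)=44.
log_3(27) = 3 > 0.
Since f(n) = O(n^0) is polynomially smaller than n^3, Case 1 applies.
T(n) = Theta(n^3).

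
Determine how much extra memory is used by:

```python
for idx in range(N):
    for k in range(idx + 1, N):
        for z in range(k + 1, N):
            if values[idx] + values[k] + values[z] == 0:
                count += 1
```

Space complexity: O(1).
Only a constant amount of auxiliary storage is used; nothing grows with n.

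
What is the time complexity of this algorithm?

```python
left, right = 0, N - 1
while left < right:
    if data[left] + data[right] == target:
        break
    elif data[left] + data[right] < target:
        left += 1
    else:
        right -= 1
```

Time complexity: O(n).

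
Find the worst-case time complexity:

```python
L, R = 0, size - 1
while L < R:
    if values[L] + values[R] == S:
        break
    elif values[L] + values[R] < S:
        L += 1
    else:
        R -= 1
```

Time complexity: O(n).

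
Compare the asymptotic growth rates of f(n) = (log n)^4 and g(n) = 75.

f(n) = (log n)^4 grows faster: any unbounded function dominates a constant.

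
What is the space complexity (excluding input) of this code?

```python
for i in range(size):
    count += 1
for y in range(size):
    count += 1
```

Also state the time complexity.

Space complexity: O(1).
Only a constant amount of auxiliary storage is used; nothing grows with n.
Time complexity: O(n).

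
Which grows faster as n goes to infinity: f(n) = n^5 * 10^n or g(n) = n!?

g(n) = n! grows faster: by Stirling n! ~ (n/e)^n sqrt(2*pi*n); (n/e)^n eventually dominates n^5 * 10^n.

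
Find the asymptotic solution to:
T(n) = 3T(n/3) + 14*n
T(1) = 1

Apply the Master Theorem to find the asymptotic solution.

a=3, b=3, f(n)=14*n. log_3(3) = 1. Case 2: T(n) = O(n log n).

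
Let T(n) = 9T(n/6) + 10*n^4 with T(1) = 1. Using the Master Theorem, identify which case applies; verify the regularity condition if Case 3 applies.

a=9, b=6, f(n)=10*n^4.
log_6(9) = 1.226 < 4.
f(n) = Omega(n^(1.226+epsilon)) for some epsilon > 0, so Case 3 is the candidate.
Regularity: a*f(n/b) = 9*10*(n/6)^4 = (9/1296)*10*n^4 <= c*f(n) with c = 9/1296 < 1. Satisfied.
Case 3: T(n) = Theta(n^4).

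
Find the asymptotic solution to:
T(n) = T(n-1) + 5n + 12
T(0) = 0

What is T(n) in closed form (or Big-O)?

Dominant term in sum is 5*sum(i, i=1..n) = 5*n*(n+1)/2 = O(n^2).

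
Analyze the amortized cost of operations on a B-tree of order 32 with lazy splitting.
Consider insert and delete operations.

In a B-tree of order 32, a node splits when it has 32 keys. With lazy splitting, we use potential Phi = number of full nodes + number of near-empty nodes. Each split costs O(1) but reduces potential. Between splits, at least 16 insertions must occur in that node. Amortized structural cost is O(1) per operation, plus O(log_32 n) traversal.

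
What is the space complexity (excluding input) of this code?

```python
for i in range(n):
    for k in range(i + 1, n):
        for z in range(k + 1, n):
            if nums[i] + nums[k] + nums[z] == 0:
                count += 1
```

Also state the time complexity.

Space complexity: O(1).
Only a constant amount of auxiliary storage is used; nothing grows with n.
Time complexity: O(n^3).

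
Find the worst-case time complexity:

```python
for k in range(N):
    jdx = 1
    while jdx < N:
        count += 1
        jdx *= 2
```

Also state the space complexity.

Time complexity: O(n log n).
Space complexity: O(1).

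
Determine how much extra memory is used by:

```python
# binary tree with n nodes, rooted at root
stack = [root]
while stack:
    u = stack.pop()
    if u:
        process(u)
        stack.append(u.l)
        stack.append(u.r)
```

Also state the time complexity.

Space complexity: O(n).
Auxiliary storage grows linearly with the input size n in the worst case.
Time complexity: O(n).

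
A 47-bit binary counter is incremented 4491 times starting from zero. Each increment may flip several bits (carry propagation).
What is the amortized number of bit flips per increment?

Bit i flips on every 2^i-th increment, so over 4491 increments bit i flips floor(4491/2^i) times. Summing over i: total flips < 2 * 4491. Amortized: < 2 = O(1) per increment.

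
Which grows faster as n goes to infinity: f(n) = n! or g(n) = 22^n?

f(n) = n! grows faster: n!/22^n -> infinity by Stirling.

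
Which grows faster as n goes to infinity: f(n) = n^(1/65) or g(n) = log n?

f(n) = n^(1/65) grows faster: any positive power of n dominates log n.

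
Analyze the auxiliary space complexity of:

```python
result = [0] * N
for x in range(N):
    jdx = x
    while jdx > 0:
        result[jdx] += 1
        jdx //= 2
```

Space complexity: O(n).
Auxiliary storage grows linearly with the input size n in the worst case.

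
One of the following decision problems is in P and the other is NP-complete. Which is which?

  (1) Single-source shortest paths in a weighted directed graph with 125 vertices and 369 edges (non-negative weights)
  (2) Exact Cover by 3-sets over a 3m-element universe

(1) is P: Dijkstra's algorithm runs in O((V+E) log V).
(2) is NP-complete: one of Karp's 21 NP-complete problems.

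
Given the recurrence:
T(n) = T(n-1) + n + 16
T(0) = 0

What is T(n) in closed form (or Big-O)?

Dominant term in sum is 1*sum(i, i=1..n) = 1*n*(n+1)/2 = O(n^2).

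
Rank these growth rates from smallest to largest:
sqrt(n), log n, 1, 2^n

Ordered by growth rate: 1 < log n < sqrt(n) < 2^n.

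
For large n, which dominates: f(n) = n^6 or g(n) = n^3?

f(n) = n^6 grows faster: n^6/n^3 = n^3 -> infinity.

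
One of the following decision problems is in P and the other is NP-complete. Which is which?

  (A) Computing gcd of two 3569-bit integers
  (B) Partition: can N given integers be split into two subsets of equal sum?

(A) is P: the Euclidean algorithm runs in polynomial time in the bit-length.
(B) is NP-complete: Subset Sum reduces to it (one of Karp's 21 NP-complete problems).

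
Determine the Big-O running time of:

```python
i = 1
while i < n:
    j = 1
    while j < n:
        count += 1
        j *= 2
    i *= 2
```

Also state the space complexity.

Time complexity: O(log^2 n).
Space complexity: O(1).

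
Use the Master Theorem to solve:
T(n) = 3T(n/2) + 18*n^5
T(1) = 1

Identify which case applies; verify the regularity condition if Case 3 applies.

a=3, b=2, f(n)=18*n^5.
log_2(3) = 1.585 < 5.
f(n) = Omega(n^(1.585+epsilon)) for some epsilon > 0, so Case 3 is the candidate.
Regularity: a*f(n/b) = 3*18*(n/2)^5 = (3/32)*18*n^5 <= c*f(n) with c = 3/32 < 1. Satisfied.
Case 3: T(n) = Theta(n^5).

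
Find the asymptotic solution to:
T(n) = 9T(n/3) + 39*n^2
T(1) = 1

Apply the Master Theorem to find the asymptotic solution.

a=9, b=3, f(n)=39*n^2. log_3(9) = 2. Case 2: T(n) = O(n^2 log n).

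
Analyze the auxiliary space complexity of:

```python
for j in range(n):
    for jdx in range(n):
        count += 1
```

Space complexity: O(1).
Only a constant amount of auxiliary storage is used; nothing grows with n.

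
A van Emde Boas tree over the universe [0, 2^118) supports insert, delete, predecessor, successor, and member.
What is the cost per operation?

vEB recursively partitions [0, 332306998946228968225951765070086144) into sqrt(u) clusters of size sqrt(u). Each operation recurses into either one cluster or the summary, never both: T(u) = T(sqrt(u)) + O(1) => T(u) = O(log log u) = O(log 118). This is worst-case, not just amortized.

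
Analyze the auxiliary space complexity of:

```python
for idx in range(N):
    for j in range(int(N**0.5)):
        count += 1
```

Space complexity: O(1).
Only a constant amount of auxiliary storage is used; nothing grows with n.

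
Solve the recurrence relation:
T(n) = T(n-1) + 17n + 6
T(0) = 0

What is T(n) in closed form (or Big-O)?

Dominant term in sum is 17*sum(i, i=1..n) = 17*n*(n+1)/2 = O(n^2).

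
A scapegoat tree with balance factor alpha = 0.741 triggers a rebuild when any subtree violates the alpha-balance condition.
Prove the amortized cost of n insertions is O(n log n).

Define potential Phi = c * sum of |size(left(v)) - size(right(v))| over all nodes. An insertion at depth d costs O(d) = O(log n) and increases Phi by O(log n). When a rebuild of subtree of size s occurs, it costs O(s) but reduces Phi by Omega(s). With alpha = 0.741, between rebuilds Omega(s) insertions must occur. Amortized cost per insertion: O(log n).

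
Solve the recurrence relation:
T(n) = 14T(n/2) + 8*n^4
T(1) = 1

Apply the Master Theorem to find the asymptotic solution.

a=14, b=2, f(n)=8*n^4. log_2(14) = 3.807 < 4. Case 3: T(n) = O(n^4).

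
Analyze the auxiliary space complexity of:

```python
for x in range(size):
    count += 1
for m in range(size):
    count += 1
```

Space complexity: O(1).
Only a constant amount of auxiliary storage is used; nothing grows with n.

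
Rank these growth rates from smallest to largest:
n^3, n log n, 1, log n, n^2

Ordered by growth rate: 1 < log n < n log n < n^2 < n^3.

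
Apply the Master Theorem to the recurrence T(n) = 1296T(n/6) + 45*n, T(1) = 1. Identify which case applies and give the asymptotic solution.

a=1296, b=6, f(n)=45*n.
log_6(1296) = 4 > 1.
Since f(n) = O(n^1) is polynomially smaller than n^4, Case 1 applies.
T(n) = Theta(n^4).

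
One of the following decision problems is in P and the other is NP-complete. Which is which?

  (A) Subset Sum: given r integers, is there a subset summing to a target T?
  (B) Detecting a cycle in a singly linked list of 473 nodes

(A) is NP-complete: one of Karp's 21 NP-complete problems.
(B) is P: Floyd's tortoise-and-hare runs in O(n) time, O(1) space.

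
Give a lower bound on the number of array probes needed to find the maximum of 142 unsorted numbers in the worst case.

Adversary: any unprobed cell could hold a value larger than everything seen so far. If fewer than 142 cells are probed, the adversary places the max in an unprobed cell. So all 142 cells must be examined; together with 142-1 comparisons this is tight.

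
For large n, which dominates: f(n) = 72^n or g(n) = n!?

g(n) = n! grows faster: n!/72^n -> infinity by Stirling.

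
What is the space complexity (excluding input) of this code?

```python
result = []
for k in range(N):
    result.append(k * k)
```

Space complexity: O(n).
Auxiliary storage grows linearly with the input size n in the worst case.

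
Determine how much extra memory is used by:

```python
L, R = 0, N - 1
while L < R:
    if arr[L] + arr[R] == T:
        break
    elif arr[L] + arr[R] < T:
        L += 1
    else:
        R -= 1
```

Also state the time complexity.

Space complexity: O(1).
Only a constant amount of auxiliary storage is used; nothing grows with n.
Time complexity: O(n).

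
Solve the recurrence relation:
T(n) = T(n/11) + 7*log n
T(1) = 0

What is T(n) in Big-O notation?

Each of the log_11(n) levels adds O(log n). T(n) = O(log^2 n).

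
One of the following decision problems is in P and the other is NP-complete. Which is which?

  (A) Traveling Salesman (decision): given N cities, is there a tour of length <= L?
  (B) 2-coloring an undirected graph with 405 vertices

(A) is NP-complete: reduces from Hamiltonian Cycle.
(B) is P: 2-coloring is bipartiteness testing via BFS, O(V+E).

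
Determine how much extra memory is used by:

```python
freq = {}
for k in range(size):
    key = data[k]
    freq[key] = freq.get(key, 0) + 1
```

Space complexity: O(n).
Auxiliary storage grows linearly with the input size n in the worst case.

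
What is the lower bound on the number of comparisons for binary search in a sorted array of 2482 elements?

With 2482 possible positions, we need at least ceil(log_2(2482)) = 12 comparisons. Each comparison splits the remaining candidates by at most half.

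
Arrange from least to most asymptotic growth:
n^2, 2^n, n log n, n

Ordered by growth rate: n < n log n < n^2 < 2^n.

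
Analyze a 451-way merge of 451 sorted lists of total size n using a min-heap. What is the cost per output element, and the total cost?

Maintain a min-heap of size 451 holding the current head of each list. Each output step does one extract-min (O(log 451)) and one insert of that list's next element (O(log 451)). Each of the n elements passes through the heap exactly once, so the total cost is O(n log 451), i.e. O(log 451) per output element.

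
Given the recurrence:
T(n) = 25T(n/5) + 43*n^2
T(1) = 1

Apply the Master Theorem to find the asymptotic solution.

a=25, b=5, f(n)=43*n^2. log_5(25) = 2. Case 2: T(n) = O(n^2 log n).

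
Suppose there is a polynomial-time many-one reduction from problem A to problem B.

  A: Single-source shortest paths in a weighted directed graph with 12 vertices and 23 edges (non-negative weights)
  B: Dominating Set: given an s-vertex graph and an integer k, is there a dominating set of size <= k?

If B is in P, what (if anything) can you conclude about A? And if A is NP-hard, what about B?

A poly-time reduction A <=_p B means any A-instance can be transformed to a B-instance in poly time.
If B is in P: compose the reduction with B's poly-time algorithm to solve A in poly time, so A is in P.
If A is NP-hard: every NP problem reduces to A, which reduces to B; composing reductions, every NP problem reduces to B, so B is NP-hard.
(Here in fact A is P and B is NP-complete.)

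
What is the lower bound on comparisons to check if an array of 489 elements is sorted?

To verify 489 elements are sorted, we must compare each consecutive pair. Skipping any pair allows an adversary to swap them. Therefore 488 comparisons are necessary and sufficient.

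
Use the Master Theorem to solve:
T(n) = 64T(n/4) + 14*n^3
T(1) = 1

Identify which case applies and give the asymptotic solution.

a=64, b=4, f(n)=14*n^3.
log_4(64) = 3, so n^(log_b(a)) = n^3.
f(n) = Theta(n^3), so Case 2 applies.
T(n) = Theta(n^3 log n).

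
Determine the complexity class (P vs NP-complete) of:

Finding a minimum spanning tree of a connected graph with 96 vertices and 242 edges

This problem is in P: Kruskal's / Prim's algorithms run in polynomial time.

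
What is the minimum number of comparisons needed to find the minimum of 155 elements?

Finding the minimum requires 154 comparisons, identical reasoning to finding the maximum. Each comparison eliminates one candidate.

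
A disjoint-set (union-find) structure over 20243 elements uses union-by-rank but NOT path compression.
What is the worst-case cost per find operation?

Union-by-rank alone keeps every tree's height <= log_2(20243) ~= 14.3. Each find traverses from a node to its root, costing O(height) = O(log n). Without path compression this bound is tight.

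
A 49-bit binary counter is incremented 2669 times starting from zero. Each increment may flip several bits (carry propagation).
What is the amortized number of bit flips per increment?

Bit i flips on every 2^i-th increment, so over 2669 increments bit i flips floor(2669/2^i) times. Summing over i: total flips < 2 * 2669. Amortized: < 2 = O(1) per increment.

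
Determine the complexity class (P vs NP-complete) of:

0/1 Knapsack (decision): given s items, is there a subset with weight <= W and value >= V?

This problem is NP-complete: reduces from Subset Sum.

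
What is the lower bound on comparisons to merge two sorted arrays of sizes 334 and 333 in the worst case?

Adversary: with |334 - 333| <= 1 the inputs can be fully interleaved so that every adjacent pair in the merged output comes from different arrays. Then each of the 666 adjacent pairs must be directly compared, or the algorithm cannot determine their relative order. Standard merge meets this bound.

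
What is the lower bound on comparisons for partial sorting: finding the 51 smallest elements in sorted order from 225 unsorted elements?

Finding 51 smallest of 225 in sorted order: Omega(225) to identify the 51 smallest, plus Omega(51 log 51) to sort them. Total: Omega(n + k log k).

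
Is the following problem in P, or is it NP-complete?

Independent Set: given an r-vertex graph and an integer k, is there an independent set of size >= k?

This problem is NP-complete: complement of Clique (with k part of the input).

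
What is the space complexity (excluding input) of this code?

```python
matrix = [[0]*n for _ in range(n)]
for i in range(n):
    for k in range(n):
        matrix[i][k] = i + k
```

Space complexity: O(n^2).
A 2D structure of size n x n is allocated.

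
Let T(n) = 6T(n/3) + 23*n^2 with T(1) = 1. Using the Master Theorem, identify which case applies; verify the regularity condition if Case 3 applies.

a=6, b=3, f(n)=23*n^2.
log_3(6) = 1.631 < 2.
f(n) = Omega(n^(1.631+epsilon)) for some epsilon > 0, so Case 3 is the candidate.
Regularity: a*f(n/b) = 6*23*(n/3)^2 = (6/9)*23*n^2 <= c*f(n) with c = 6/9 < 1. Satisfied.
Case 3: T(n) = Theta(n^2).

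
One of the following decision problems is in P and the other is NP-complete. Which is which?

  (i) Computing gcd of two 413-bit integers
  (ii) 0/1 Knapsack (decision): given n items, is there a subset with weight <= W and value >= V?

(i) is P: the Euclidean algorithm runs in polynomial time in the bit-length.
(ii) is NP-complete: reduces from Subset Sum.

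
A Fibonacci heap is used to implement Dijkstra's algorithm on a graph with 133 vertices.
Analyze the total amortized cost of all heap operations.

Dijkstra performs 133 insert, 133 extract-min, and at most E decrease-key operations. With Fibonacci heap: insert O(1) amortized, extract-min O(log n) amortized, decrease-key O(1) amortized. Total with n = 133: O(n * 1 + n * log n + E * 1) = O(n log n + E).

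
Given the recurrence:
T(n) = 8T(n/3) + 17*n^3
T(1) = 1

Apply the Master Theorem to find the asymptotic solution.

a=8, b=3, f(n)=17*n^3. log_3(8) = 1.893 < 3. Case 3: T(n) = O(n^3).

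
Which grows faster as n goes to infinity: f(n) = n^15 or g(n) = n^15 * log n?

g(n) = n^15 * log n grows faster: extra log n factor -> infinity.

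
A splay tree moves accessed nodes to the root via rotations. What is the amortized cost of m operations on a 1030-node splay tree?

Using a potential function Phi = sum of log(size of subtree) for each node, each splay operation has amortized cost O(log n) where n = 1030. Bad individual operations (O(n)) are offset by decreased potential.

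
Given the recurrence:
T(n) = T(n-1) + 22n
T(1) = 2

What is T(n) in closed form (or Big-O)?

Unrolling: T(n) = 2 + 22*(2 + 3 + ... + n) = 2 + 22*(n(n+1)/2 - 1) = O(n^2).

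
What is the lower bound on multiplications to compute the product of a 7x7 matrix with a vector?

A 7x7 matrix-vector product has 7 inner products of length 7. Output depends on all 7^2 = 49 matrix entries. At least 49 multiplications needed.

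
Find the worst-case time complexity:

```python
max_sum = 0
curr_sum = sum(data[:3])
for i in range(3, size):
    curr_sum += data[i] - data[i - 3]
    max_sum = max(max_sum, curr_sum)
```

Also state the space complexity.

Time complexity: O(n).
Space complexity: O(1).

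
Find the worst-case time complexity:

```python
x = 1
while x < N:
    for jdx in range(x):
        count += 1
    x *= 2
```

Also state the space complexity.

Time complexity: O(n).
Space complexity: O(1).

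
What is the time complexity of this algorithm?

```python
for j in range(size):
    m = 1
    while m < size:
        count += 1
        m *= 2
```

Time complexity: O(n log n).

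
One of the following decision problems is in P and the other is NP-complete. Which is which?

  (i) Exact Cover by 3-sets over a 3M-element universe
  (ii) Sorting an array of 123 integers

(i) is NP-complete: one of Karp's 21 NP-complete problems.
(ii) is P: merge sort runs in O(n log n).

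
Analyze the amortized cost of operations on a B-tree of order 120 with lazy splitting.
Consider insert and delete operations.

In a B-tree of order 120, a node splits when it has 120 keys. With lazy splitting, we use potential Phi = number of full nodes + number of near-empty nodes. Each split costs O(1) but reduces potential. Between splits, at least 60 insertions must occur in that node. Amortized structural cost is O(1) per operation, plus O(log_120 n) traversal.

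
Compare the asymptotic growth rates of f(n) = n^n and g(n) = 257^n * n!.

g(n) = 257^n * n! grows faster: by Stirling n! ~ sqrt(2 pi n)(n/e)^n, so 257^n n! / n^n ~ (257/e)^n sqrt(2 pi n) -> infinity since 257/e > 1.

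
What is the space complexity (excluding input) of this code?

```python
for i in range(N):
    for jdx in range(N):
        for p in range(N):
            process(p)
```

Space complexity: O(1).
Only a constant amount of auxiliary storage is used; nothing grows with n.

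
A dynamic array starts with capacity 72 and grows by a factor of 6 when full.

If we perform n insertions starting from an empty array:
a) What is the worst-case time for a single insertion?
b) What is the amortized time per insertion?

(a) Worst-case single insertion: O(n) -- when the array is full at capacity c, the resize copies all c elements, and c can be Theta(n).
(b) Resizes happen at sizes 72, 432, 2592, ... Total copy cost for n insertions: 72 + 432 + ... = O(n) (geometric series with ratio 1/6). Amortized cost per insertion: O(n)/n = O(1).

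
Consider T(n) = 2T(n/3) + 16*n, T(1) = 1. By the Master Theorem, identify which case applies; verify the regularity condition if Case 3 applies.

a=2, b=3, f(n)=16*n.
log_3(2) = 0.6309 < 1.
f(n) = Omega(n^(0.6309+epsilon)) for some epsilon > 0, so Case 3 is the candidate.
Regularity: a*f(n/b) = 2*16*(n/3)^1 = (2/3)*16*n^1 <= c*f(n) with c = 2/3 < 1. Satisfied.
Case 3: T(n) = Theta(n).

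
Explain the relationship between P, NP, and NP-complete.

P: solvable in polynomial time. NP: verifiable in polynomial time. NP-complete: in NP and at least as hard as every problem in NP (via polynomial reduction). P is a subset of NP. If any NP-complete problem is in P, then P = NP.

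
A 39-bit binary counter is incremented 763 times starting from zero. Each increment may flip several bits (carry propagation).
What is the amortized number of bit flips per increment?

Bit i flips on every 2^i-th increment, so over 763 increments bit i flips floor(763/2^i) times. Summing over i: total flips < 2 * 763. Amortized: < 2 = O(1) per increment.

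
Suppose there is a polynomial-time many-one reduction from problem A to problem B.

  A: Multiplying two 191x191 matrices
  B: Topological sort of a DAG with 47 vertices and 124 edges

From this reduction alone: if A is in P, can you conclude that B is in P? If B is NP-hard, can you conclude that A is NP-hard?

A poly-time reduction A <=_p B transfers tractability DOWN (B easy => A easy) and hardness UP (A hard => B hard), not the reverse.
From A in P, the reduction alone does NOT give B in P: any problem in P trivially reduces to SAT, yet SAT is not known to be in P.
From B NP-hard, the reduction alone does NOT give A NP-hard: again, easy problems reduce to hard ones.
(Here in fact A is P and B is P.)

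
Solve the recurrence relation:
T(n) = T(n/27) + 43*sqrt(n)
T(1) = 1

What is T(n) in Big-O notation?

Each level contributes sqrt(n/27^k). Geometric series with ratio 1/sqrt(27) < 1 sums to O(sqrt(n)).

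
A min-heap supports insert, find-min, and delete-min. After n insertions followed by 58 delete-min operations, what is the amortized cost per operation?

Insert takes O(log n) worst case. Delete-min takes O(log n). Over a sequence of n inserts and 58 delete-mins, total cost is O((n + 58) log n). Amortized per operation: O(log n).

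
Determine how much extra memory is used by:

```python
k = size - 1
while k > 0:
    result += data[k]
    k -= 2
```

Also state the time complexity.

Space complexity: O(1).
Only a constant amount of auxiliary storage is used; nothing grows with n.
Time complexity: O(n).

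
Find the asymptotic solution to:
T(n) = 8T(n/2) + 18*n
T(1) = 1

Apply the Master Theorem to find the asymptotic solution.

a=8, b=2, f(n)=18*n. log_2(8) = 3. Case 1 of Master Theorem: T(n) = O(n^3).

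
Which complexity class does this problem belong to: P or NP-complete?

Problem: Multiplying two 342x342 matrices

This problem is in P: the schoolbook algorithm runs in O(n^3).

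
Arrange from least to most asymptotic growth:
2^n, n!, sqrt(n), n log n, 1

Ordered by growth rate: 1 < sqrt(n) < n log n < 2^n < n!.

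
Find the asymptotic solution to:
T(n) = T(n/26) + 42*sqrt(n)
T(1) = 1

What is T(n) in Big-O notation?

Each level contributes sqrt(n/26^k). Geometric series with ratio 1/sqrt(26) < 1 sums to O(sqrt(n)).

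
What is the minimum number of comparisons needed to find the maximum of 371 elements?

Finding the maximum requires 370 comparisons. Each comparison eliminates exactly one candidate. With 371 candidates, we need 370 eliminations.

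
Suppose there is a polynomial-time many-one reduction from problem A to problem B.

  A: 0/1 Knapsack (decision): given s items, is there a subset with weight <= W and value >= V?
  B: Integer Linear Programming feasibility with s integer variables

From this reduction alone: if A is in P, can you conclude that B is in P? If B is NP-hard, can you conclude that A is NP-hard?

A poly-time reduction A <=_p B transfers tractability DOWN (B easy => A easy) and hardness UP (A hard => B hard), not the reverse.
From A in P, the reduction alone does NOT give B in P: any problem in P trivially reduces to SAT, yet SAT is not known to be in P.
From B NP-hard, the reduction alone does NOT give A NP-hard: again, easy problems reduce to hard ones.
(Here in fact A is NP-complete and B is NP-complete.)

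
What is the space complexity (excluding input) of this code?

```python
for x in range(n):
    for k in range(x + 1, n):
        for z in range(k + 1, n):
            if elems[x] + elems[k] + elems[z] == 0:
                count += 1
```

Space complexity: O(1).
Only a constant amount of auxiliary storage is used; nothing grows with n.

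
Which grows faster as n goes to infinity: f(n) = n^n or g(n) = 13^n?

f(n) = n^n grows faster: n^n / 13^n = (n/13)^n -> infinity once n > 13.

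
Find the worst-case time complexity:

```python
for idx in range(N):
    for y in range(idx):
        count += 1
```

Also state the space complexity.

Time complexity: O(n^2).
Space complexity: O(1).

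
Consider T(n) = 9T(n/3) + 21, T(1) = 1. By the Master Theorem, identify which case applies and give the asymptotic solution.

a=9, b=3, f(n)=21.
log_3(9) = 2 > 0.
Since f(n) = O(n^0) is polynomially smaller than n^2, Case 1 applies.
T(n) = Theta(n^2).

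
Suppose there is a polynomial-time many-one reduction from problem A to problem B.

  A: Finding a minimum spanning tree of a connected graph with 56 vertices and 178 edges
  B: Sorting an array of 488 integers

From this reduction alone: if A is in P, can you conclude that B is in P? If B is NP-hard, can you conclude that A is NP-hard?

A poly-time reduction A <=_p B transfers tractability DOWN (B easy => A easy) and hardness UP (A hard => B hard), not the reverse.
From A in P, the reduction alone does NOT give B in P: any problem in P trivially reduces to SAT, yet SAT is not known to be in P.
From B NP-hard, the reduction alone does NOT give A NP-hard: again, easy problems reduce to hard ones.
(Here in fact A is P and B is P.)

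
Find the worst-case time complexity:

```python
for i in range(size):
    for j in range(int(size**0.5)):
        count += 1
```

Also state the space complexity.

Time complexity: O(n * sqrt(n)).
Space complexity: O(1).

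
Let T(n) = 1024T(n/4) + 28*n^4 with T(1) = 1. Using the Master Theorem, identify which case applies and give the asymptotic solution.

a=1024, b=4, f(n)=28*n^4.
log_4(1024) = 5 > 4.
Since f(n) = O(n^4) is polynomially smaller than n^5, Case 1 applies.
T(n) = Theta(n^5).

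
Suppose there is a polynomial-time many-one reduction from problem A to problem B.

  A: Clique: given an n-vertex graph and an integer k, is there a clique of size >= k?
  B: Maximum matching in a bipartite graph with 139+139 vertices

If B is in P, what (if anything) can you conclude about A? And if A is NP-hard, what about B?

A poly-time reduction A <=_p B means any A-instance can be transformed to a B-instance in poly time.
If B is in P: compose the reduction with B's poly-time algorithm to solve A in poly time, so A is in P.
If A is NP-hard: every NP problem reduces to A, which reduces to B; composing reductions, every NP problem reduces to B, so B is NP-hard.
(Here in fact A is NP-complete and B is in P, so no such reduction is known -- its existence would imply P = NP; the analysis concerns only what the assumed reduction would or would not let you conclude.)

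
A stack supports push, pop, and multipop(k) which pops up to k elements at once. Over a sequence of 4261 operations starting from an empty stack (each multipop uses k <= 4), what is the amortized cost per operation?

Each element is pushed exactly once and popped at most once (whether by pop or as part of a multipop). So the total number of individual pops over the whole sequence is at most the number of pushes, which is at most 4261. Total work <= 2 * 4261, hence O(1) amortized per operation.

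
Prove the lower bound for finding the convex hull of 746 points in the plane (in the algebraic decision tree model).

Reduction from sorting: given 746 numbers x_1,...,x_{746}, map x_i to the point (x_i, x_i^2) on the parabola y = x^2. All points are on the convex hull, and walking the hull gives them in sorted x-order. Since sorting requires Omega(n log n), so does planar convex hull.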